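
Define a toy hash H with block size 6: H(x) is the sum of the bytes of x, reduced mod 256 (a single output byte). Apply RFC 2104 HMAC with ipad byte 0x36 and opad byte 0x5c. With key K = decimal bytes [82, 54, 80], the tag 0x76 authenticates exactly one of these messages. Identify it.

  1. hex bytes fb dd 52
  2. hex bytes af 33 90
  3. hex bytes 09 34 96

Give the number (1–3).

Key decimal bytes [82, 54, 80] = 52 36 50 is 3 bytes ≤ B = 6; zero-pad to 6 bytes: K' = 52 36 50 00 00 00.
K' ⊕ ipad = 64 00 66 36 36 36; K' ⊕ opad = 0e 6a 0c 5c 5c 5c.
m1: inner = H(64 00 66 36 36 36 fb dd 52) = 96; tag = H(0e 6a 0c 5c 5c 5c 96) = 2e
m2: inner = H(64 00 66 36 36 36 af 33 90) = de; tag = H(0e 6a 0c 5c 5c 5c de) = 76 ← matches
m3: inner = H(64 00 66 36 36 36 09 34 96) = 3f; tag = H(0e 6a 0c 5c 5c 5c 3f) = d7

2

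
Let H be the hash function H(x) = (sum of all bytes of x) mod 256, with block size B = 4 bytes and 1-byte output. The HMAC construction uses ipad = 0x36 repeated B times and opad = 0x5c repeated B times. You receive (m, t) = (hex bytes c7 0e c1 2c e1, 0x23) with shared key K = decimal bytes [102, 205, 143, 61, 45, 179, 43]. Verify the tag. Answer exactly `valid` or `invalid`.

invalid

Key decimal bytes [102, 205, 143, 61, 45, 179, 43] = 66 cd 8f 3d 2d b3 2b is 7 bytes > B = 4, so hash it first: H(key) = 0a, then zero-pad to 4 bytes: K' = 0a 00 00 00.
K' ⊕ ipad = 3c 36 36 36; K' ⊕ opad = 56 5c 5c 5c.
Inner hash: sum = 60+54+54+54+199+14+193+44+225 = 897; mod 256 = 129 → 81.
Outer hash (recomputed tag): sum = 86+92+92+92+129 = 491; mod 256 = 235 → eb.
Recomputed tag = eb; claimed = 23 → mismatch.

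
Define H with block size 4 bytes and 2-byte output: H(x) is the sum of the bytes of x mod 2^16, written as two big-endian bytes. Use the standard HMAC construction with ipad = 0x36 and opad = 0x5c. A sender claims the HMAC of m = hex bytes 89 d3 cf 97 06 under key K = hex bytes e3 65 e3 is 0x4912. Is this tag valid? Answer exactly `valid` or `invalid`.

invalid

Key hex bytes e3 65 e3 is 3 bytes ≤ B = 4; zero-pad to 4 bytes: K' = e3 65 e3 00.
K' ⊕ ipad = d5 53 d5 36; K' ⊕ opad = bf 39 bf 5c.
Inner hash: sum = 213+83+213+54+137+211+207+151+6 = 1275 → 04 fb.
Outer hash (recomputed tag): sum = 191+57+191+92+4+251 = 786 → 03 12.
Recomputed tag = 0312; claimed = 4912 → mismatch.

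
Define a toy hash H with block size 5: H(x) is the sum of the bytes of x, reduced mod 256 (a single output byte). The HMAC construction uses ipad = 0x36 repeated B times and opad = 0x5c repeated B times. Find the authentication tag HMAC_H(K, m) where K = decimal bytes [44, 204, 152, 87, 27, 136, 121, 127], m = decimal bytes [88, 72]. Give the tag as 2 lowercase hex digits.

7a

Key decimal bytes [44, 204, 152, 87, 27, 136, 121, 127] = 2c cc 98 57 1b 88 79 7f is 8 bytes > B = 5, so hash it first: H(key) = 82, then zero-pad to 5 bytes: K' = 82 00 00 00 00.
K' ⊕ ipad = b4 36 36 36 36.  K' ⊕ opad = de 5c 5c 5c 5c.
Inner input = (K'⊕ipad) ∥ m = b4 36 36 36 36 ∥ 58 48.
Inner hash: sum = 180+54+54+54+54+88+72 = 556; mod 256 = 44 → 2c.
Outer input = (K'⊕opad) ∥ inner = de 5c 5c 5c 5c ∥ 2c.
Outer hash (tag): sum = 222+92+92+92+92+44 = 634; mod 256 = 122 → 7a.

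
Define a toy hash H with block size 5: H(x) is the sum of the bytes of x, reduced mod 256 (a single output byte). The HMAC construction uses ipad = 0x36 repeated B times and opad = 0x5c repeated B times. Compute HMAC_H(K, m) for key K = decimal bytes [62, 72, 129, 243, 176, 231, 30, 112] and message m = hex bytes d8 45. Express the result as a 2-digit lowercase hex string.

Key decimal bytes [62, 72, 129, 243, 176, 231, 30, 112] = 3e 48 81 f3 b0 e7 1e 70 is 8 bytes > B = 5, so hash it first: H(key) = 1f, then zero-pad to 5 bytes: K' = 1f 00 00 00 00.
K' ⊕ ipad = 29 36 36 36 36.  K' ⊕ opad = 43 5c 5c 5c 5c.
Inner input = (K'⊕ipad) ∥ m = 29 36 36 36 36 ∥ d8 45.
Inner hash: sum = 41+54+54+54+54+216+69 = 542; mod 256 = 30 → 1e.
Outer input = (K'⊕opad) ∥ inner = 43 5c 5c 5c 5c ∥ 1e.
Outer hash (tag): sum = 67+92+92+92+92+30 = 465; mod 256 = 209 → d1.

d1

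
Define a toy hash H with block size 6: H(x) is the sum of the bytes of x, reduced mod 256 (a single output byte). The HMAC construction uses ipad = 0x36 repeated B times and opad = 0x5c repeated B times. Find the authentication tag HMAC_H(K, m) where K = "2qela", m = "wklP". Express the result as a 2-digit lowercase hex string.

c0

Key "2qela" = 32 71 65 6c 61 is 5 bytes ≤ B = 6; zero-pad to 6 bytes: K' = 32 71 65 6c 61 00.
K' ⊕ ipad = 04 47 53 5a 57 36.  K' ⊕ opad = 6e 2d 39 30 3d 5c.
Inner input = (K'⊕ipad) ∥ m = 04 47 53 5a 57 36 ∥ 77 6b 6c 50.
Inner hash: sum = 4+71+83+90+87+54+119+107+108+80 = 803; mod 256 = 35 → 23.
Outer input = (K'⊕opad) ∥ inner = 6e 2d 39 30 3d 5c ∥ 23.
Outer hash (tag): sum = 110+45+57+48+61+92+35 = 448; mod 256 = 192 → c0.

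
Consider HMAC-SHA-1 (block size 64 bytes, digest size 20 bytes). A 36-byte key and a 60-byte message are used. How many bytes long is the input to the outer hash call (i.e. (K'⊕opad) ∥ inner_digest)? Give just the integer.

Key is 36 ≤ 64 bytes, zero-padded: |K'| = 64.
Outer input = (K'⊕opad) ∥ H(inner) → 64 + 20 = 84 bytes.

84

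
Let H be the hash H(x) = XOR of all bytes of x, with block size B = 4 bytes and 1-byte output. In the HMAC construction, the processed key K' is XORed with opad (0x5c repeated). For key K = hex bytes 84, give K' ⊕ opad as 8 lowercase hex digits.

d85c5c5c

Key hex bytes 84 is 1 byte ≤ B = 4; zero-pad to 4 bytes: K' = 84 00 00 00.
XOR each byte with 0x5c: 84⊕5c=d8, 00⊕5c=5c, 00⊕5c=5c, 00⊕5c=5c.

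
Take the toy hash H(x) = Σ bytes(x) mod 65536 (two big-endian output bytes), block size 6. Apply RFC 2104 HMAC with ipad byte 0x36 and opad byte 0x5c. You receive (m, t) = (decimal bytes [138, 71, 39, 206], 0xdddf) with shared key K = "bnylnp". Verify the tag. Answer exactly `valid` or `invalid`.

Key "bnylnp" = 62 6e 79 6c 6e 70 is exactly B = 6 bytes: K' = 62 6e 79 6c 6e 70.
K' ⊕ ipad = 54 58 4f 5a 58 46; K' ⊕ opad = 3e 32 25 30 32 2c.
Inner hash: sum = 84+88+79+90+88+70+138+71+39+206 = 953 → 03 b9.
Outer hash (recomputed tag): sum = 62+50+37+48+50+44+3+185 = 479 → 01 df.
Recomputed tag = 01df; claimed = dddf → mismatch.

invalid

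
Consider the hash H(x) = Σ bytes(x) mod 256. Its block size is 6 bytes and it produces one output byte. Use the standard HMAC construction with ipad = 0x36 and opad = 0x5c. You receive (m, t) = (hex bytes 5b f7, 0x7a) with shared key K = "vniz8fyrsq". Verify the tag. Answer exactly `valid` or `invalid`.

Key "vniz8fyrsq" = 76 6e 69 7a 38 66 79 72 73 71 is 10 bytes > B = 6, so hash it first: H(key) = 34, then zero-pad to 6 bytes: K' = 34 00 00 00 00 00.
K' ⊕ ipad = 02 36 36 36 36 36; K' ⊕ opad = 68 5c 5c 5c 5c 5c.
Inner hash: sum = 2+54+54+54+54+54+91+247 = 610; mod 256 = 98 → 62.
Outer hash (recomputed tag): sum = 104+92+92+92+92+92+98 = 662; mod 256 = 150 → 96.
Recomputed tag = 96; claimed = 7a → mismatch.

invalid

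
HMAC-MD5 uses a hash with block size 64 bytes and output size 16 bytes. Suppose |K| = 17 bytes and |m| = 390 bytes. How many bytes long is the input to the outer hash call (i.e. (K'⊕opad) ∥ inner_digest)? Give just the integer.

80

Key is 17 ≤ 64 bytes, zero-padded: |K'| = 64.
Outer input = (K'⊕opad) ∥ H(inner) → 64 + 16 = 80 bytes.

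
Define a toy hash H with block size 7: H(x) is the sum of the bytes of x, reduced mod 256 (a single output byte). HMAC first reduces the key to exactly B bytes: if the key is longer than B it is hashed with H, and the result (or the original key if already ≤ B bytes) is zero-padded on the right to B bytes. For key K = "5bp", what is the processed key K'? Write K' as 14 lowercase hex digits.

35627000000000

Key "5bp" = 35 62 70 is 3 bytes ≤ B = 7; zero-pad to 7 bytes: K' = 35 62 70 00 00 00 00.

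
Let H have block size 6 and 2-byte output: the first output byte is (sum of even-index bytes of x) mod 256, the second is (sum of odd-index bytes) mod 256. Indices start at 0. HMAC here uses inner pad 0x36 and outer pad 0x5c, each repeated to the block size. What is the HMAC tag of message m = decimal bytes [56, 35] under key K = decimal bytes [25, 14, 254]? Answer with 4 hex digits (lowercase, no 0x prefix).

a8d1

Key decimal bytes [25, 14, 254] = 19 0e fe is 3 bytes ≤ B = 6; zero-pad to 6 bytes: K' = 19 0e fe 00 00 00.
K' ⊕ ipad = 2f 38 c8 36 36 36.  K' ⊕ opad = 45 52 a2 5c 5c 5c.
Inner input = (K'⊕ipad) ∥ m = 2f 38 c8 36 36 36 ∥ 38 23.
Inner hash: even-index sum = 357 mod 256 = 101; odd-index sum = 199 mod 256 = 199 → 65 c7.
Outer input = (K'⊕opad) ∥ inner = 45 52 a2 5c 5c 5c ∥ 65 c7.
Outer hash (tag): even-index sum = 424 mod 256 = 168; odd-index sum = 465 mod 256 = 209 → a8 d1.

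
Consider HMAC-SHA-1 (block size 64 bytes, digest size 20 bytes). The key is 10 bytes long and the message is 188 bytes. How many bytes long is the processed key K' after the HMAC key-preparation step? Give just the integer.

Key is 10 ≤ 64 bytes, zero-padded: |K'| = 64.

64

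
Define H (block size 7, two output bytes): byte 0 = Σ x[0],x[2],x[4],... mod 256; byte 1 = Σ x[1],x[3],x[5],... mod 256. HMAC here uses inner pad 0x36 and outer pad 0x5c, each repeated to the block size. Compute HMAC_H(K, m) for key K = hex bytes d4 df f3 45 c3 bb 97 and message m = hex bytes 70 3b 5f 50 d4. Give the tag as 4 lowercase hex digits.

2d4b

Key hex bytes d4 df f3 45 c3 bb 97 is exactly B = 7 bytes: K' = d4 df f3 45 c3 bb 97.
K' ⊕ ipad = e2 e9 c5 73 f5 8d a1.  K' ⊕ opad = 88 83 af 19 9f e7 cb.
Inner input = (K'⊕ipad) ∥ m = e2 e9 c5 73 f5 8d a1 ∥ 70 3b 5f 50 d4.
Inner hash: even-index sum = 968 mod 256 = 200; odd-index sum = 908 mod 256 = 140 → c8 8c.
Outer input = (K'⊕opad) ∥ inner = 88 83 af 19 9f e7 cb ∥ c8 8c.
Outer hash (tag): even-index sum = 813 mod 256 = 45; odd-index sum = 587 mod 256 = 75 → 2d 4b.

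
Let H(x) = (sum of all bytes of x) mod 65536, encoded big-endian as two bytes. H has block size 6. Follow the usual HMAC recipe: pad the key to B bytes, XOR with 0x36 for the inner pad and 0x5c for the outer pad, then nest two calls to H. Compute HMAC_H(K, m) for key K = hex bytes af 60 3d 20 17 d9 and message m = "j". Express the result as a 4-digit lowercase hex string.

0368

Key hex bytes af 60 3d 20 17 d9 is exactly B = 6 bytes: K' = af 60 3d 20 17 d9.
K' ⊕ ipad = 99 56 0b 16 21 ef.  K' ⊕ opad = f3 3c 61 7c 4b 85.
Inner input = (K'⊕ipad) ∥ m = 99 56 0b 16 21 ef ∥ 6a.
Inner hash: sum = 153+86+11+22+33+239+106 = 650 → 02 8a.
Outer input = (K'⊕opad) ∥ inner = f3 3c 61 7c 4b 85 ∥ 02 8a.
Outer hash (tag): sum = 243+60+97+124+75+133+2+138 = 872 → 03 68.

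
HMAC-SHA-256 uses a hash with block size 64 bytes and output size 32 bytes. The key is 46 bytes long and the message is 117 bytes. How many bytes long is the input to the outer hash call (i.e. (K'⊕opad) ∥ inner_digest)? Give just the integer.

Key is 46 ≤ 64 bytes, zero-padded: |K'| = 64.
Outer input = (K'⊕opad) ∥ H(inner) → 64 + 32 = 96 bytes.

96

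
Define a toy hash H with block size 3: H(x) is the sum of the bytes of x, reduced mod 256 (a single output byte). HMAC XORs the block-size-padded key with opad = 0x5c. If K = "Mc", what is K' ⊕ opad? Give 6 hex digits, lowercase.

Key "Mc" = 4d 63 is 2 bytes ≤ B = 3; zero-pad to 3 bytes: K' = 4d 63 00.
XOR each byte with 0x5c: 4d⊕5c=11, 63⊕5c=3f, 00⊕5c=5c.

113f5c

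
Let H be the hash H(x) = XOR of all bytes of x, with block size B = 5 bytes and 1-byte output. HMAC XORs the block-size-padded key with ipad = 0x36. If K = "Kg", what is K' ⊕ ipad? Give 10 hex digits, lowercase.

Key "Kg" = 4b 67 is 2 bytes ≤ B = 5; zero-pad to 5 bytes: K' = 4b 67 00 00 00.
XOR each byte with 0x36: 4b⊕36=7d, 67⊕36=51, 00⊕36=36, 00⊕36=36, 00⊕36=36.

7d51363636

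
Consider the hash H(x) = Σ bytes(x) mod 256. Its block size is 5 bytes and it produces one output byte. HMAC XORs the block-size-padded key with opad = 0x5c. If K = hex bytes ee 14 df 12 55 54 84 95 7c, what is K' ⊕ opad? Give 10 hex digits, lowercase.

6d5c5c5c5c

Key hex bytes ee 14 df 12 55 54 84 95 7c is 9 bytes > B = 5, so hash it first: H(key) = 31, then zero-pad to 5 bytes: K' = 31 00 00 00 00.
XOR each byte with 0x5c: 31⊕5c=6d, 00⊕5c=5c, 00⊕5c=5c, 00⊕5c=5c, 00⊕5c=5c.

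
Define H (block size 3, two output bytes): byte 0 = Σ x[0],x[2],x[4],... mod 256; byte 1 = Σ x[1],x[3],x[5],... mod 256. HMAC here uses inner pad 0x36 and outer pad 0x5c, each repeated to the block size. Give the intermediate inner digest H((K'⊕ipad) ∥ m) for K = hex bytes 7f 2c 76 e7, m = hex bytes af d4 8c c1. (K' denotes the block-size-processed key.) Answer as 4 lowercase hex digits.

Key hex bytes 7f 2c 76 e7 is 4 bytes > B = 3, so hash it first: H(key) = f5 13, then zero-pad to 3 bytes: K' = f5 13 00.
K' ⊕ ipad = c3 25 36.
Inner input = c3 25 36 ∥ af d4 8c c1.
Inner hash: even-index sum = 654 mod 256 = 142; odd-index sum = 352 mod 256 = 96 → 8e 60.

8e60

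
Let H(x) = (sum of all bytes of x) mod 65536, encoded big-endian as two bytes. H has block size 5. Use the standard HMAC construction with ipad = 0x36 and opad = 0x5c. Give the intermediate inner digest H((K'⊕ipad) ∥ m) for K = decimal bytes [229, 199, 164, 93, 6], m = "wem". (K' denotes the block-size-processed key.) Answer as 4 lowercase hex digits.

043a

Key decimal bytes [229, 199, 164, 93, 6] = e5 c7 a4 5d 06 is exactly B = 5 bytes: K' = e5 c7 a4 5d 06.
K' ⊕ ipad = d3 f1 92 6b 30.
Inner input = d3 f1 92 6b 30 ∥ 77 65 6d.
Inner hash: sum = 211+241+146+107+48+119+101+109 = 1082 → 04 3a.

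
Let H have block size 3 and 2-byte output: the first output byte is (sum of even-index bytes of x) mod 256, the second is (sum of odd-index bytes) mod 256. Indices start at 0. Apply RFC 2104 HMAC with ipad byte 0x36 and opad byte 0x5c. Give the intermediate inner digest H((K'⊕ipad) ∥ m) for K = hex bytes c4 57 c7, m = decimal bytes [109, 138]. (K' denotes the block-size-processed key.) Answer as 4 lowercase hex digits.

6dce

Key hex bytes c4 57 c7 is exactly B = 3 bytes: K' = c4 57 c7.
K' ⊕ ipad = f2 61 f1.
Inner input = f2 61 f1 ∥ 6d 8a.
Inner hash: even-index sum = 621 mod 256 = 109; odd-index sum = 206 mod 256 = 206 → 6d ce.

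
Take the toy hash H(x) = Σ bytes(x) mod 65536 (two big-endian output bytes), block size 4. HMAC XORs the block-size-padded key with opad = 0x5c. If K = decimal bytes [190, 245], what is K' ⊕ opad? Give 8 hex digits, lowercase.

e2a95c5c

Key decimal bytes [190, 245] = be f5 is 2 bytes ≤ B = 4; zero-pad to 4 bytes: K' = be f5 00 00.
XOR each byte with 0x5c: be⊕5c=e2, f5⊕5c=a9, 00⊕5c=5c, 00⊕5c=5c.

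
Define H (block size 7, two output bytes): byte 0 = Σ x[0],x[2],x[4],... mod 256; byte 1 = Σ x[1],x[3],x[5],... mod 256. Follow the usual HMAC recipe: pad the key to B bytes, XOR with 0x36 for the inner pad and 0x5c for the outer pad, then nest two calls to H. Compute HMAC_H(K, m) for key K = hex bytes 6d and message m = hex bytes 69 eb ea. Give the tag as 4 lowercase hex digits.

3afc

Key hex bytes 6d is 1 byte ≤ B = 7; zero-pad to 7 bytes: K' = 6d 00 00 00 00 00 00.
K' ⊕ ipad = 5b 36 36 36 36 36 36.  K' ⊕ opad = 31 5c 5c 5c 5c 5c 5c.
Inner input = (K'⊕ipad) ∥ m = 5b 36 36 36 36 36 36 ∥ 69 eb ea.
Inner hash: even-index sum = 488 mod 256 = 232; odd-index sum = 501 mod 256 = 245 → e8 f5.
Outer input = (K'⊕opad) ∥ inner = 31 5c 5c 5c 5c 5c 5c ∥ e8 f5.
Outer hash (tag): even-index sum = 570 mod 256 = 58; odd-index sum = 508 mod 256 = 252 → 3a fc.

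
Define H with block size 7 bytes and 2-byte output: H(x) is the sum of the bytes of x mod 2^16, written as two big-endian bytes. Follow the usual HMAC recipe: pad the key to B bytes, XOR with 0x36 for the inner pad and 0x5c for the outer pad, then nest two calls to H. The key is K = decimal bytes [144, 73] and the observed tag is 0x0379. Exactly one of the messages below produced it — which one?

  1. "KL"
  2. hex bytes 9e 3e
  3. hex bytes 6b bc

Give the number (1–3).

1

Key decimal bytes [144, 73] = 90 49 is 2 bytes ≤ B = 7; zero-pad to 7 bytes: K' = 90 49 00 00 00 00 00.
K' ⊕ ipad = a6 7f 36 36 36 36 36; K' ⊕ opad = cc 15 5c 5c 5c 5c 5c.
m1: inner = H(a6 7f 36 36 36 36 36 4b 4c) = 02 ca; tag = H(cc 15 5c 5c 5c 5c 5c 02 ca) = 0379 ← matches
m2: inner = H(a6 7f 36 36 36 36 36 9e 3e) = 03 0f; tag = H(cc 15 5c 5c 5c 5c 5c 03 0f) = 02bf
m3: inner = H(a6 7f 36 36 36 36 36 6b bc) = 03 5a; tag = H(cc 15 5c 5c 5c 5c 5c 03 5a) = 030a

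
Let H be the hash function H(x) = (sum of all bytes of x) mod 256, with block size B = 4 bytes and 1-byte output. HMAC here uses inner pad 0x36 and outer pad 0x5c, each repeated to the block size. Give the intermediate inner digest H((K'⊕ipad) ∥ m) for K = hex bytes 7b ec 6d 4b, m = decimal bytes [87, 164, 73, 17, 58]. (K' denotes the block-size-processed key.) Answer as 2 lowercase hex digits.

Key hex bytes 7b ec 6d 4b is exactly B = 4 bytes: K' = 7b ec 6d 4b.
K' ⊕ ipad = 4d da 5b 7d.
Inner input = 4d da 5b 7d ∥ 57 a4 49 11 3a.
Inner hash: sum = 77+218+91+125+87+164+73+17+58 = 910; mod 256 = 142 → 8e.

8e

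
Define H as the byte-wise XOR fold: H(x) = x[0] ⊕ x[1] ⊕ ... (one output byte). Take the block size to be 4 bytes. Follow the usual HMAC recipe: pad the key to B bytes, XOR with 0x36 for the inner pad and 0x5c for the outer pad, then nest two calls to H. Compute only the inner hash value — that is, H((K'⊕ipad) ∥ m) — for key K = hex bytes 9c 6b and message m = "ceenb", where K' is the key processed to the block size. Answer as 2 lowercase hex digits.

Key hex bytes 9c 6b is 2 bytes ≤ B = 4; zero-pad to 4 bytes: K' = 9c 6b 00 00.
K' ⊕ ipad = aa 5d 36 36.
Inner input = aa 5d 36 36 ∥ 63 65 65 6e 62.
Inner hash: XOR aa⊕5d⊕36⊕36⊕63⊕65⊕65⊕6e⊕62 = 98.

98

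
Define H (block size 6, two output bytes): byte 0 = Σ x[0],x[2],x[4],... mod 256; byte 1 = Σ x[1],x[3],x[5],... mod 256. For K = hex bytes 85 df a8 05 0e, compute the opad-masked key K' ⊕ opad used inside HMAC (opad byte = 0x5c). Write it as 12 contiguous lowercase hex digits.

Key hex bytes 85 df a8 05 0e is 5 bytes ≤ B = 6; zero-pad to 6 bytes: K' = 85 df a8 05 0e 00.
XOR each byte with 0x5c: 85⊕5c=d9, df⊕5c=83, a8⊕5c=f4, 05⊕5c=59, 0e⊕5c=52, 00⊕5c=5c.

d983f459525c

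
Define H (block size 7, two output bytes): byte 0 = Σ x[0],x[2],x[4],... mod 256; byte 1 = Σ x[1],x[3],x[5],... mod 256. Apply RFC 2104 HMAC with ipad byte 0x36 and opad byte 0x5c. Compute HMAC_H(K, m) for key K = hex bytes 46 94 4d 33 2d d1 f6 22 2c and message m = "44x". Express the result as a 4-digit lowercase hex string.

7648

Key hex bytes 46 94 4d 33 2d d1 f6 22 2c is 9 bytes > B = 7, so hash it first: H(key) = e2 ba, then zero-pad to 7 bytes: K' = e2 ba 00 00 00 00 00.
K' ⊕ ipad = d4 8c 36 36 36 36 36.  K' ⊕ opad = be e6 5c 5c 5c 5c 5c.
Inner input = (K'⊕ipad) ∥ m = d4 8c 36 36 36 36 36 ∥ 34 34 78.
Inner hash: even-index sum = 426 mod 256 = 170; odd-index sum = 420 mod 256 = 164 → aa a4.
Outer input = (K'⊕opad) ∥ inner = be e6 5c 5c 5c 5c 5c ∥ aa a4.
Outer hash (tag): even-index sum = 630 mod 256 = 118; odd-index sum = 584 mod 256 = 72 → 76 48.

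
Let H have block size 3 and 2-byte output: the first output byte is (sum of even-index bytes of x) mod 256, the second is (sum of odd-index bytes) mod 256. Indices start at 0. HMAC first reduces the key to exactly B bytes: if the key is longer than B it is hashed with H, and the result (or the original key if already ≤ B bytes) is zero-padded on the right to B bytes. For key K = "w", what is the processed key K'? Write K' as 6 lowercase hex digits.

770000

Key "w" = 77 is 1 byte ≤ B = 3; zero-pad to 3 bytes: K' = 77 00 00.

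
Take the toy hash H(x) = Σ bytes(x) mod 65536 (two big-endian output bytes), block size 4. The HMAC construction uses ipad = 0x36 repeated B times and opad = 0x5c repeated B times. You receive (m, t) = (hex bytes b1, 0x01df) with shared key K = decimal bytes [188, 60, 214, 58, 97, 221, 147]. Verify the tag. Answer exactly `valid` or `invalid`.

Key decimal bytes [188, 60, 214, 58, 97, 221, 147] = bc 3c d6 3a 61 dd 93 is 7 bytes > B = 4, so hash it first: H(key) = 03 d9, then zero-pad to 4 bytes: K' = 03 d9 00 00.
K' ⊕ ipad = 35 ef 36 36; K' ⊕ opad = 5f 85 5c 5c.
Inner hash: sum = 53+239+54+54+177 = 577 → 02 41.
Outer hash (recomputed tag): sum = 95+133+92+92+2+65 = 479 → 01 df.
Recomputed tag = 01df; claimed = 01df → match.

valid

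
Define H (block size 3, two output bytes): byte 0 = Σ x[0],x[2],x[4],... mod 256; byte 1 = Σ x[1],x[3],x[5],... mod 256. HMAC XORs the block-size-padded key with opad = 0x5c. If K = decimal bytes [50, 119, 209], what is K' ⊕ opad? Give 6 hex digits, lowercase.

6e2b8d

Key decimal bytes [50, 119, 209] = 32 77 d1 is exactly B = 3 bytes: K' = 32 77 d1.
XOR each byte with 0x5c: 32⊕5c=6e, 77⊕5c=2b, d1⊕5c=8d.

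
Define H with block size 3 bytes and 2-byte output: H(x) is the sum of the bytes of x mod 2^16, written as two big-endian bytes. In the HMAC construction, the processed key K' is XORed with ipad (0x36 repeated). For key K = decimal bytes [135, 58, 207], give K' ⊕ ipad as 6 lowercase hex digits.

Key decimal bytes [135, 58, 207] = 87 3a cf is exactly B = 3 bytes: K' = 87 3a cf.
XOR each byte with 0x36: 87⊕36=b1, 3a⊕36=0c, cf⊕36=f9.

b10cf9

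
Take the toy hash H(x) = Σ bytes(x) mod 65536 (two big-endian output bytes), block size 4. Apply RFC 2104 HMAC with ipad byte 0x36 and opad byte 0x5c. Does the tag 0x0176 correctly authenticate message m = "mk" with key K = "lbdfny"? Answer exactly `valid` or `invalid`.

Key "lbdfny" = 6c 62 64 66 6e 79 is 6 bytes > B = 4, so hash it first: H(key) = 02 7f, then zero-pad to 4 bytes: K' = 02 7f 00 00.
K' ⊕ ipad = 34 49 36 36; K' ⊕ opad = 5e 23 5c 5c.
Inner hash: sum = 52+73+54+54+109+107 = 449 → 01 c1.
Outer hash (recomputed tag): sum = 94+35+92+92+1+193 = 507 → 01 fb.
Recomputed tag = 01fb; claimed = 0176 → mismatch.

invalid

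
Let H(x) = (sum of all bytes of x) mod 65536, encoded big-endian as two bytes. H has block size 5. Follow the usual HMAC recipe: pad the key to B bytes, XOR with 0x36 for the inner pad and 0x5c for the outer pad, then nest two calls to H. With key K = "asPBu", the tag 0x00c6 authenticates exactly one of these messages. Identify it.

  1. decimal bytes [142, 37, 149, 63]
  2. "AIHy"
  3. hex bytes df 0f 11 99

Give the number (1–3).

Key "asPBu" = 61 73 50 42 75 is exactly B = 5 bytes: K' = 61 73 50 42 75.
K' ⊕ ipad = 57 45 66 74 43; K' ⊕ opad = 3d 2f 0c 1e 29.
m1: inner = H(57 45 66 74 43 8e 25 95 3f) = 03 40; tag = H(3d 2f 0c 1e 29 03 40) = 0102
m2: inner = H(57 45 66 74 43 41 49 48 79) = 03 04; tag = H(3d 2f 0c 1e 29 03 04) = 00c6 ← matches
m3: inner = H(57 45 66 74 43 df 0f 11 99) = 03 51; tag = H(3d 2f 0c 1e 29 03 51) = 0113

2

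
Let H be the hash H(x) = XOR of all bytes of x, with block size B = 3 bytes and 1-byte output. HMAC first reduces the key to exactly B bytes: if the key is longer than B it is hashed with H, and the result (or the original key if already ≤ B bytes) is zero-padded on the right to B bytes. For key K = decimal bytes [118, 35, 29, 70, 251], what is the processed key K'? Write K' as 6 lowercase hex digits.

f50000

|K| = 5 > B = 3, so first hash the key.
H(K): XOR 76⊕23⊕1d⊕46⊕fb = f5.
Zero-pad H(K) = f5 to 3 bytes: K' = f5 00 00.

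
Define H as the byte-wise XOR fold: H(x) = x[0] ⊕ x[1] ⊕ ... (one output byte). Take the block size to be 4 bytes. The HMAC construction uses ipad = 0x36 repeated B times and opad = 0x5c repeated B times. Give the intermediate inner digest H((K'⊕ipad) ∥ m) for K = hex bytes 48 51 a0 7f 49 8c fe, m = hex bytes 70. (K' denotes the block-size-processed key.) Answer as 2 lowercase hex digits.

Key hex bytes 48 51 a0 7f 49 8c fe is 7 bytes > B = 4, so hash it first: H(key) = fd, then zero-pad to 4 bytes: K' = fd 00 00 00.
K' ⊕ ipad = cb 36 36 36.
Inner input = cb 36 36 36 ∥ 70.
Inner hash: XOR cb⊕36⊕36⊕36⊕70 = 8d.

8d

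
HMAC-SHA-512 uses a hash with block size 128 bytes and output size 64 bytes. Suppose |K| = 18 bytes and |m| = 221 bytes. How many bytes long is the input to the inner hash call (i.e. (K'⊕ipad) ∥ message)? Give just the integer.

349

Key is 18 ≤ 128 bytes, zero-padded: |K'| = 128.
Inner input = (K'⊕ipad) ∥ m → 128 + 221 = 349 bytes.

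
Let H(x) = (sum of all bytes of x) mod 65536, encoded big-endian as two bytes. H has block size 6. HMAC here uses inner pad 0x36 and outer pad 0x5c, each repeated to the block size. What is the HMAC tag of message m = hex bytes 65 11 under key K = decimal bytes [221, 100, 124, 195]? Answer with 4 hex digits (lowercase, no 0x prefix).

Key decimal bytes [221, 100, 124, 195] = dd 64 7c c3 is 4 bytes ≤ B = 6; zero-pad to 6 bytes: K' = dd 64 7c c3 00 00.
K' ⊕ ipad = eb 52 4a f5 36 36.  K' ⊕ opad = 81 38 20 9f 5c 5c.
Inner input = (K'⊕ipad) ∥ m = eb 52 4a f5 36 36 ∥ 65 11.
Inner hash: sum = 235+82+74+245+54+54+101+17 = 862 → 03 5e.
Outer input = (K'⊕opad) ∥ inner = 81 38 20 9f 5c 5c ∥ 03 5e.
Outer hash (tag): sum = 129+56+32+159+92+92+3+94 = 657 → 02 91.

0291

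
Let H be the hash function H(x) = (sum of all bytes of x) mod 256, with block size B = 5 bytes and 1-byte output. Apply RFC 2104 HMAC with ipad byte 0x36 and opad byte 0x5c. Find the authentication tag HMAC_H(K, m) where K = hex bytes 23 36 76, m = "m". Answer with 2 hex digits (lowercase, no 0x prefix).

f9

Key hex bytes 23 36 76 is 3 bytes ≤ B = 5; zero-pad to 5 bytes: K' = 23 36 76 00 00.
K' ⊕ ipad = 15 00 40 36 36.  K' ⊕ opad = 7f 6a 2a 5c 5c.
Inner input = (K'⊕ipad) ∥ m = 15 00 40 36 36 ∥ 6d.
Inner hash: sum = 21+0+64+54+54+109 = 302; mod 256 = 46 → 2e.
Outer input = (K'⊕opad) ∥ inner = 7f 6a 2a 5c 5c ∥ 2e.
Outer hash (tag): sum = 127+106+42+92+92+46 = 505; mod 256 = 249 → f9.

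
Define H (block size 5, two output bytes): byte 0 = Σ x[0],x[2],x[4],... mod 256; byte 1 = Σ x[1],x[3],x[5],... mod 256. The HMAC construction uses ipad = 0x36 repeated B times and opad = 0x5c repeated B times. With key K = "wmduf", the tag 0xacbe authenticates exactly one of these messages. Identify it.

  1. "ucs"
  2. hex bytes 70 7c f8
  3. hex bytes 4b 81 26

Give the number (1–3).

3

Key "wmduf" = 77 6d 64 75 66 is exactly B = 5 bytes: K' = 77 6d 64 75 66.
K' ⊕ ipad = 41 5b 52 43 50; K' ⊕ opad = 2b 31 38 29 3a.
m1: inner = H(41 5b 52 43 50 75 63 73) = 46 86; tag = H(2b 31 38 29 3a 46 86) = 23a0
m2: inner = H(41 5b 52 43 50 70 7c f8) = 5f 06; tag = H(2b 31 38 29 3a 5f 06) = a3b9
m3: inner = H(41 5b 52 43 50 4b 81 26) = 64 0f; tag = H(2b 31 38 29 3a 64 0f) = acbe ← matches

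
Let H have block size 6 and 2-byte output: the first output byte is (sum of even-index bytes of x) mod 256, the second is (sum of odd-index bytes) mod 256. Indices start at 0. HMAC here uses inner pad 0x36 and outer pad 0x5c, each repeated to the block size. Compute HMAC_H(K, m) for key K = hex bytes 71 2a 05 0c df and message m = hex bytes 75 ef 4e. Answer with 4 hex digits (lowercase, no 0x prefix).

Key hex bytes 71 2a 05 0c df is 5 bytes ≤ B = 6; zero-pad to 6 bytes: K' = 71 2a 05 0c df 00.
K' ⊕ ipad = 47 1c 33 3a e9 36.  K' ⊕ opad = 2d 76 59 50 83 5c.
Inner input = (K'⊕ipad) ∥ m = 47 1c 33 3a e9 36 ∥ 75 ef 4e.
Inner hash: even-index sum = 550 mod 256 = 38; odd-index sum = 379 mod 256 = 123 → 26 7b.
Outer input = (K'⊕opad) ∥ inner = 2d 76 59 50 83 5c ∥ 26 7b.
Outer hash (tag): even-index sum = 303 mod 256 = 47; odd-index sum = 413 mod 256 = 157 → 2f 9d.

2f9d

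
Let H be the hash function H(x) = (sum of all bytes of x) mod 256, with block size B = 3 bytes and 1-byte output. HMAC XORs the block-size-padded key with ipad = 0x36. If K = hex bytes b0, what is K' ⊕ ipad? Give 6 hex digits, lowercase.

Key hex bytes b0 is 1 byte ≤ B = 3; zero-pad to 3 bytes: K' = b0 00 00.
XOR each byte with 0x36: b0⊕36=86, 00⊕36=36, 00⊕36=36.

863636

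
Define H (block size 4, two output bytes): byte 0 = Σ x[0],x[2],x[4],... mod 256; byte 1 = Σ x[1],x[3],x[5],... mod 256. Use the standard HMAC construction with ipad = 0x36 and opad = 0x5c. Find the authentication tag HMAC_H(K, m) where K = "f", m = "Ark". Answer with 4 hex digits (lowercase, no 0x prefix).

c896

Key "f" = 66 is 1 byte ≤ B = 4; zero-pad to 4 bytes: K' = 66 00 00 00.
K' ⊕ ipad = 50 36 36 36.  K' ⊕ opad = 3a 5c 5c 5c.
Inner input = (K'⊕ipad) ∥ m = 50 36 36 36 ∥ 41 72 6b.
Inner hash: even-index sum = 306 mod 256 = 50; odd-index sum = 222 mod 256 = 222 → 32 de.
Outer input = (K'⊕opad) ∥ inner = 3a 5c 5c 5c ∥ 32 de.
Outer hash (tag): even-index sum = 200 mod 256 = 200; odd-index sum = 406 mod 256 = 150 → c8 96.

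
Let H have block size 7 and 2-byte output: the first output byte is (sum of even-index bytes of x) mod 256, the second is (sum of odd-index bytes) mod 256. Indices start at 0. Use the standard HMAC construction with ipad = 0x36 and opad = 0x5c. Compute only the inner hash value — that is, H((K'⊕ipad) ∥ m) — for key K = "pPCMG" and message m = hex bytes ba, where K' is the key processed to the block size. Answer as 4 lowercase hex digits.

Key "pPCMG" = 70 50 43 4d 47 is 5 bytes ≤ B = 7; zero-pad to 7 bytes: K' = 70 50 43 4d 47 00 00.
K' ⊕ ipad = 46 66 75 7b 71 36 36.
Inner input = 46 66 75 7b 71 36 36 ∥ ba.
Inner hash: even-index sum = 354 mod 256 = 98; odd-index sum = 465 mod 256 = 209 → 62 d1.

62d1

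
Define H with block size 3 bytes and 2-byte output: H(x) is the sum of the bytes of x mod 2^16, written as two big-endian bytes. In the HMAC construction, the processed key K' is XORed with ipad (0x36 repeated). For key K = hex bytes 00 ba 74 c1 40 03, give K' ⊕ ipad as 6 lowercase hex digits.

Key hex bytes 00 ba 74 c1 40 03 is 6 bytes > B = 3, so hash it first: H(key) = 02 32, then zero-pad to 3 bytes: K' = 02 32 00.
XOR each byte with 0x36: 02⊕36=34, 32⊕36=04, 00⊕36=36.

340436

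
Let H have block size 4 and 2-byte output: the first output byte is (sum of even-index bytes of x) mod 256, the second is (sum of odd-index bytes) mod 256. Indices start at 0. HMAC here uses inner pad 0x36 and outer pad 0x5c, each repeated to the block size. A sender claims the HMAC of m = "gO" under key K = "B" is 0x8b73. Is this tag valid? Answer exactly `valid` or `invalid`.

Key "B" = 42 is 1 byte ≤ B = 4; zero-pad to 4 bytes: K' = 42 00 00 00.
K' ⊕ ipad = 74 36 36 36; K' ⊕ opad = 1e 5c 5c 5c.
Inner hash: even-index sum = 273 mod 256 = 17; odd-index sum = 187 mod 256 = 187 → 11 bb.
Outer hash (recomputed tag): even-index sum = 139 mod 256 = 139; odd-index sum = 371 mod 256 = 115 → 8b 73.
Recomputed tag = 8b73; claimed = 8b73 → match.

valid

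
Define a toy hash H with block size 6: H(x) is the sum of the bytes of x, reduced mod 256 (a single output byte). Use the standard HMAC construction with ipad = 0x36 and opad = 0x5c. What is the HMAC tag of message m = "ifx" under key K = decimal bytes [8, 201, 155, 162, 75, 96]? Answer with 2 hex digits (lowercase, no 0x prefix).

Key decimal bytes [8, 201, 155, 162, 75, 96] = 08 c9 9b a2 4b 60 is exactly B = 6 bytes: K' = 08 c9 9b a2 4b 60.
K' ⊕ ipad = 3e ff ad 94 7d 56.  K' ⊕ opad = 54 95 c7 fe 17 3c.
Inner input = (K'⊕ipad) ∥ m = 3e ff ad 94 7d 56 ∥ 69 66 78.
Inner hash: sum = 62+255+173+148+125+86+105+102+120 = 1176; mod 256 = 152 → 98.
Outer input = (K'⊕opad) ∥ inner = 54 95 c7 fe 17 3c ∥ 98.
Outer hash (tag): sum = 84+149+199+254+23+60+152 = 921; mod 256 = 153 → 99.

99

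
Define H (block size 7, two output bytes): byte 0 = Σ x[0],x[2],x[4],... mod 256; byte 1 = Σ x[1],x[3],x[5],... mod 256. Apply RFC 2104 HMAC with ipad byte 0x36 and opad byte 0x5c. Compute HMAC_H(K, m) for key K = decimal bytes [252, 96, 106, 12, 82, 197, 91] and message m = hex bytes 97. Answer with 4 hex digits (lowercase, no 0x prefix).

Key decimal bytes [252, 96, 106, 12, 82, 197, 91] = fc 60 6a 0c 52 c5 5b is exactly B = 7 bytes: K' = fc 60 6a 0c 52 c5 5b.
K' ⊕ ipad = ca 56 5c 3a 64 f3 6d.  K' ⊕ opad = a0 3c 36 50 0e 99 07.
Inner input = (K'⊕ipad) ∥ m = ca 56 5c 3a 64 f3 6d ∥ 97.
Inner hash: even-index sum = 503 mod 256 = 247; odd-index sum = 538 mod 256 = 26 → f7 1a.
Outer input = (K'⊕opad) ∥ inner = a0 3c 36 50 0e 99 07 ∥ f7 1a.
Outer hash (tag): even-index sum = 261 mod 256 = 5; odd-index sum = 540 mod 256 = 28 → 05 1c.

051c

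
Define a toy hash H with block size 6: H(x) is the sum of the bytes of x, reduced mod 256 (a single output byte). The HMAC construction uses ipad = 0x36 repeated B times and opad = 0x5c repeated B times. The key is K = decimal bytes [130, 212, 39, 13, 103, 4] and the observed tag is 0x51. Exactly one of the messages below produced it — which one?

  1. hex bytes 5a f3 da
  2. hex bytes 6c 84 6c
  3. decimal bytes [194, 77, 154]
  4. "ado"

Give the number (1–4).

Key decimal bytes [130, 212, 39, 13, 103, 4] = 82 d4 27 0d 67 04 is exactly B = 6 bytes: K' = 82 d4 27 0d 67 04.
K' ⊕ ipad = b4 e2 11 3b 51 32; K' ⊕ opad = de 88 7b 51 3b 58.
m1: inner = H(b4 e2 11 3b 51 32 5a f3 da) = 8c; tag = H(de 88 7b 51 3b 58 8c) = 51 ← matches
m2: inner = H(b4 e2 11 3b 51 32 6c 84 6c) = c1; tag = H(de 88 7b 51 3b 58 c1) = 86
m3: inner = H(b4 e2 11 3b 51 32 c2 4d 9a) = 0e; tag = H(de 88 7b 51 3b 58 0e) = d3
m4: inner = H(b4 e2 11 3b 51 32 61 64 6f) = 99; tag = H(de 88 7b 51 3b 58 99) = 5e

1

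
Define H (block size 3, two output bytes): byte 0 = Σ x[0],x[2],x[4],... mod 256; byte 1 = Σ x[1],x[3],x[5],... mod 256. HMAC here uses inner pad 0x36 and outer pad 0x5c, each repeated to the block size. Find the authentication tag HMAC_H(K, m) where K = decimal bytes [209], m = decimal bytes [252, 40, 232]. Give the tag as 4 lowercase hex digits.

Key decimal bytes [209] = d1 is 1 byte ≤ B = 3; zero-pad to 3 bytes: K' = d1 00 00.
K' ⊕ ipad = e7 36 36.  K' ⊕ opad = 8d 5c 5c.
Inner input = (K'⊕ipad) ∥ m = e7 36 36 ∥ fc 28 e8.
Inner hash: even-index sum = 325 mod 256 = 69; odd-index sum = 538 mod 256 = 26 → 45 1a.
Outer input = (K'⊕opad) ∥ inner = 8d 5c 5c ∥ 45 1a.
Outer hash (tag): even-index sum = 259 mod 256 = 3; odd-index sum = 161 mod 256 = 161 → 03 a1.

03a1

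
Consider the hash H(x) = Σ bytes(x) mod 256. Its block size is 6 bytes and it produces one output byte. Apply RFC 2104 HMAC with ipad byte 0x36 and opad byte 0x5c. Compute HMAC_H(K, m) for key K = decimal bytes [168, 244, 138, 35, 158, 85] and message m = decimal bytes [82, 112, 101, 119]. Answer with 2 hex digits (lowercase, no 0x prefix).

96

Key decimal bytes [168, 244, 138, 35, 158, 85] = a8 f4 8a 23 9e 55 is exactly B = 6 bytes: K' = a8 f4 8a 23 9e 55.
K' ⊕ ipad = 9e c2 bc 15 a8 63.  K' ⊕ opad = f4 a8 d6 7f c2 09.
Inner input = (K'⊕ipad) ∥ m = 9e c2 bc 15 a8 63 ∥ 52 70 65 77.
Inner hash: sum = 158+194+188+21+168+99+82+112+101+119 = 1242; mod 256 = 218 → da.
Outer input = (K'⊕opad) ∥ inner = f4 a8 d6 7f c2 09 ∥ da.
Outer hash (tag): sum = 244+168+214+127+194+9+218 = 1174; mod 256 = 150 → 96.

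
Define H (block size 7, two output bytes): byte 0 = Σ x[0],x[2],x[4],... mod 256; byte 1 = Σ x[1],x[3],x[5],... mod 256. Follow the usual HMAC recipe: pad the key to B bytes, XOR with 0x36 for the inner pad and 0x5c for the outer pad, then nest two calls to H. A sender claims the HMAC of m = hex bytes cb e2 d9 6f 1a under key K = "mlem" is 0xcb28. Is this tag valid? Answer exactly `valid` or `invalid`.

Key "mlem" = 6d 6c 65 6d is 4 bytes ≤ B = 7; zero-pad to 7 bytes: K' = 6d 6c 65 6d 00 00 00.
K' ⊕ ipad = 5b 5a 53 5b 36 36 36; K' ⊕ opad = 31 30 39 31 5c 5c 5c.
Inner hash: even-index sum = 619 mod 256 = 107; odd-index sum = 681 mod 256 = 169 → 6b a9.
Outer hash (recomputed tag): even-index sum = 459 mod 256 = 203; odd-index sum = 296 mod 256 = 40 → cb 28.
Recomputed tag = cb28; claimed = cb28 → match.

valid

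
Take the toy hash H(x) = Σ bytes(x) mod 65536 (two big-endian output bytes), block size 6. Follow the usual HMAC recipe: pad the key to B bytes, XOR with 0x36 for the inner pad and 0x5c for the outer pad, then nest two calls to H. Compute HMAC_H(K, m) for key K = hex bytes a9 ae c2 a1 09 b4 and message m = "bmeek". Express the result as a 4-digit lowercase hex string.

054b

Key hex bytes a9 ae c2 a1 09 b4 is exactly B = 6 bytes: K' = a9 ae c2 a1 09 b4.
K' ⊕ ipad = 9f 98 f4 97 3f 82.  K' ⊕ opad = f5 f2 9e fd 55 e8.
Inner input = (K'⊕ipad) ∥ m = 9f 98 f4 97 3f 82 ∥ 62 6d 65 65 6b.
Inner hash: sum = 159+152+244+151+63+130+98+109+101+101+107 = 1415 → 05 87.
Outer input = (K'⊕opad) ∥ inner = f5 f2 9e fd 55 e8 ∥ 05 87.
Outer hash (tag): sum = 245+242+158+253+85+232+5+135 = 1355 → 05 4b.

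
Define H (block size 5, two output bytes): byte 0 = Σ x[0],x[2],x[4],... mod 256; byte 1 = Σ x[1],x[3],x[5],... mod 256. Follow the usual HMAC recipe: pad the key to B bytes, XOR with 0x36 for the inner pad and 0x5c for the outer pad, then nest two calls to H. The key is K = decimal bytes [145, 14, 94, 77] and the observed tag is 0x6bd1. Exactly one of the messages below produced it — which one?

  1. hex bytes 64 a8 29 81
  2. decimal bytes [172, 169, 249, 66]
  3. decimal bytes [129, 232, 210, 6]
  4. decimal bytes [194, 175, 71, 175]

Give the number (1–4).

1

Key decimal bytes [145, 14, 94, 77] = 91 0e 5e 4d is 4 bytes ≤ B = 5; zero-pad to 5 bytes: K' = 91 0e 5e 4d 00.
K' ⊕ ipad = a7 38 68 7b 36; K' ⊕ opad = cd 52 02 11 5c.
m1: inner = H(a7 38 68 7b 36 64 a8 29 81) = 6e 40; tag = H(cd 52 02 11 5c 6e 40) = 6bd1 ← matches
m2: inner = H(a7 38 68 7b 36 ac a9 f9 42) = 30 58; tag = H(cd 52 02 11 5c 30 58) = 8393
m3: inner = H(a7 38 68 7b 36 81 e8 d2 06) = 33 06; tag = H(cd 52 02 11 5c 33 06) = 3196
m4: inner = H(a7 38 68 7b 36 c2 af 47 af) = a3 bc; tag = H(cd 52 02 11 5c a3 bc) = e706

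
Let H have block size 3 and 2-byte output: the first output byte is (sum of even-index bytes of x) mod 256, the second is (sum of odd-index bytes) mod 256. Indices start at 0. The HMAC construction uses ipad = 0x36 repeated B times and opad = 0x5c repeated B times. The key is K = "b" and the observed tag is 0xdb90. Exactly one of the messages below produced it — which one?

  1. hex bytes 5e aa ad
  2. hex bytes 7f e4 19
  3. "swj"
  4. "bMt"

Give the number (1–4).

1

Key "b" = 62 is 1 byte ≤ B = 3; zero-pad to 3 bytes: K' = 62 00 00.
K' ⊕ ipad = 54 36 36; K' ⊕ opad = 3e 5c 5c.
m1: inner = H(54 36 36 5e aa ad) = 34 41; tag = H(3e 5c 5c 34 41) = db90 ← matches
m2: inner = H(54 36 36 7f e4 19) = 6e ce; tag = H(3e 5c 5c 6e ce) = 68ca
m3: inner = H(54 36 36 73 77 6a) = 01 13; tag = H(3e 5c 5c 01 13) = ad5d
m4: inner = H(54 36 36 62 4d 74) = d7 0c; tag = H(3e 5c 5c d7 0c) = a633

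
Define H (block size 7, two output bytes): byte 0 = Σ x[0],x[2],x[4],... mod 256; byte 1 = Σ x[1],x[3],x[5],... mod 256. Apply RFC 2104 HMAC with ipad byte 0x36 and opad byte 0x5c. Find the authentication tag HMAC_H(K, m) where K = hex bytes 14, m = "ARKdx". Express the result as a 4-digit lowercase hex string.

Key hex bytes 14 is 1 byte ≤ B = 7; zero-pad to 7 bytes: K' = 14 00 00 00 00 00 00.
K' ⊕ ipad = 22 36 36 36 36 36 36.  K' ⊕ opad = 48 5c 5c 5c 5c 5c 5c.
Inner input = (K'⊕ipad) ∥ m = 22 36 36 36 36 36 36 ∥ 41 52 4b 64 78.
Inner hash: even-index sum = 378 mod 256 = 122; odd-index sum = 422 mod 256 = 166 → 7a a6.
Outer input = (K'⊕opad) ∥ inner = 48 5c 5c 5c 5c 5c 5c ∥ 7a a6.
Outer hash (tag): even-index sum = 514 mod 256 = 2; odd-index sum = 398 mod 256 = 142 → 02 8e.

028e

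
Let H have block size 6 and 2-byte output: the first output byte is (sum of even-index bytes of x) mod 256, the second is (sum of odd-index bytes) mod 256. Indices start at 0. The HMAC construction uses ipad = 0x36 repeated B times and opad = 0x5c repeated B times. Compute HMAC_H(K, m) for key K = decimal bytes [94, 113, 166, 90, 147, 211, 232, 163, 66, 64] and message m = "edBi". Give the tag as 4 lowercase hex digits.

5f85

Key decimal bytes [94, 113, 166, 90, 147, 211, 232, 163, 66, 64] = 5e 71 a6 5a 93 d3 e8 a3 42 40 is 10 bytes > B = 6, so hash it first: H(key) = c1 81, then zero-pad to 6 bytes: K' = c1 81 00 00 00 00.
K' ⊕ ipad = f7 b7 36 36 36 36.  K' ⊕ opad = 9d dd 5c 5c 5c 5c.
Inner input = (K'⊕ipad) ∥ m = f7 b7 36 36 36 36 ∥ 65 64 42 69.
Inner hash: even-index sum = 522 mod 256 = 10; odd-index sum = 496 mod 256 = 240 → 0a f0.
Outer input = (K'⊕opad) ∥ inner = 9d dd 5c 5c 5c 5c ∥ 0a f0.
Outer hash (tag): even-index sum = 351 mod 256 = 95; odd-index sum = 645 mod 256 = 133 → 5f 85.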